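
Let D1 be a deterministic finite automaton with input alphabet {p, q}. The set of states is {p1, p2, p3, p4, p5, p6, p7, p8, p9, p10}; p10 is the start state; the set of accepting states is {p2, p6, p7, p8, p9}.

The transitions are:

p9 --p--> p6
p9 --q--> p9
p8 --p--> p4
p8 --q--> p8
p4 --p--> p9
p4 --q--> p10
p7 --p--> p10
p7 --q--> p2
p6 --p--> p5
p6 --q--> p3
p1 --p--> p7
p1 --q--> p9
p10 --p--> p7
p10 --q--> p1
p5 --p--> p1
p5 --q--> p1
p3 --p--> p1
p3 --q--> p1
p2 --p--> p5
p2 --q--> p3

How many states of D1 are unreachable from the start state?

Starting at p10 and following transitions, the reachable set is {p1, p2, p3, p5, p6, p7, p9, p10}. That leaves p4, p8 unreachable — 2 in total.

2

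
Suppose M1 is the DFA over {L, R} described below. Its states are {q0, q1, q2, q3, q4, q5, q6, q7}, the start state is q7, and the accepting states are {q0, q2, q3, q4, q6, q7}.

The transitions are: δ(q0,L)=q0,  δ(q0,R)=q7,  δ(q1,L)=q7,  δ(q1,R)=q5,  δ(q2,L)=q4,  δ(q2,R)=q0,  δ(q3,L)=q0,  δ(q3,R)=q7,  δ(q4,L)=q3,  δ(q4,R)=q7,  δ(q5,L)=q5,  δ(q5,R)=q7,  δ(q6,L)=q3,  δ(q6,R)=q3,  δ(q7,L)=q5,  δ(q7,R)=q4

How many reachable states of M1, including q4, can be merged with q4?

3

Reachable states from the start: {q0,q3,q4,q5,q7}. Unreachable: {q1,q2,q6} — drop them.
Initial partition by acceptance: {q0,q3,q4,q7} | {q5}.
Refine {q0,q3,q4,q7} on symbol L: members go to different blocks, giving {q0,q3,q4} and {q7}.
Stable partition: {q0,q3,q4} | {q5} | {q7} — 3 equivalence classes.
State q4 belongs to the block {q0,q3,q4}, which has 3 states.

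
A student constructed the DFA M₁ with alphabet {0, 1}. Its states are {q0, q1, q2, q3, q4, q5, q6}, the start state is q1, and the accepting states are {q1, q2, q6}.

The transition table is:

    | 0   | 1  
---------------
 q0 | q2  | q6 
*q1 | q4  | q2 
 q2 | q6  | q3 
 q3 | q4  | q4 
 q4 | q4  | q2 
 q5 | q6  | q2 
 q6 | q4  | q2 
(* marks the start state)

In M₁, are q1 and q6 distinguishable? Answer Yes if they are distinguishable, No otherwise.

No

Reachable states from the start: {q1,q2,q3,q4,q6}. Unreachable: {q0,q5} — drop them.
Initial partition by acceptance: {q1,q2,q6} | {q3,q4}.
On input 0, block {q1,q2,q6} splits into {q1,q6} and {q2}.
Split {q3,q4} by δ(·,1) → {q3} and {q4}.
The partition is now stable with 4 blocks: {q1,q6} | {q3} | {q2} | {q4}.
q1 and q6 lie in the same block of the stable partition, so they are equivalent — no string distinguishes them.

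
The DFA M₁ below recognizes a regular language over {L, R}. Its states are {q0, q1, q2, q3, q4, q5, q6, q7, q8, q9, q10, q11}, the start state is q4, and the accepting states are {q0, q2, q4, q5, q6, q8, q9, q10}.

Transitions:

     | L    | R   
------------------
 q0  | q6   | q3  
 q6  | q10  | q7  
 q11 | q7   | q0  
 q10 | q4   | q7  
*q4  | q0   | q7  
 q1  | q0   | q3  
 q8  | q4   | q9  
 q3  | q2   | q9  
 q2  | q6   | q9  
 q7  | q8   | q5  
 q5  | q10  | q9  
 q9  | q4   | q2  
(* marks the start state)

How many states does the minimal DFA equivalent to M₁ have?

3

Reachable states from the start: {q0,q2,q3,q4,q5,q6,q7,q8,q9,q10}. Unreachable: {q1,q11} — drop them.
Start with accepting vs non-accepting: {q0,q2,q4,q5,q6,q8,q9,q10} | {q3,q7}.
Split {q0,q2,q4,q5,q6,q8,q9,q10} by δ(·,R) → {q0,q4,q6,q10} and {q2,q5,q8,q9}.
No further refinement is possible. Final partition (3 blocks): {q0,q4,q6,q10} | {q3,q7} | {q2,q5,q8,q9}.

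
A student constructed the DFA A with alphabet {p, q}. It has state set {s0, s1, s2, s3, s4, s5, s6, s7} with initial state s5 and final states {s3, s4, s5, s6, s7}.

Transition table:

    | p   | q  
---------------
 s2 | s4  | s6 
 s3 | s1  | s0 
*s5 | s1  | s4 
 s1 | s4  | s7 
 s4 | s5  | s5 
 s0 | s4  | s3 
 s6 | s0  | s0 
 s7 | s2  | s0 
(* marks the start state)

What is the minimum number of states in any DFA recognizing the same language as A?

All states are reachable from the start state.
Start with accepting vs non-accepting: {s3,s4,s5,s6,s7} | {s0,s1,s2}.
Refine {s3,s4,s5,s6,s7} on symbol p: members go to different blocks, giving {s3,s5,s6,s7} and {s4}.
On input q, block {s3,s5,s6,s7} splits into {s3,s6,s7} and {s5}.
The partition is now stable with 4 blocks: {s3,s6,s7} | {s0,s1,s2} | {s4} | {s5}.

4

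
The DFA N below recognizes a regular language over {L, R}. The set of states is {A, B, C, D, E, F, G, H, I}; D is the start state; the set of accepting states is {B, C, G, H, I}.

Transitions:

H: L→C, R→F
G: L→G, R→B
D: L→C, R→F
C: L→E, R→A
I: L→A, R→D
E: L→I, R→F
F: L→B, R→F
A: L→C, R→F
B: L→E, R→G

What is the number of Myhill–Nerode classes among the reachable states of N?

Reachable states from the start: {A,B,C,D,E,F,G,I}. Unreachable: {H} — drop them.
P0 = {B,C,G,I} | {A,D,E,F}.
Split {B,C,G,I} by δ(·,L) → {B,C,I} and {G}.
On input R, block {B,C,I} splits into {C,I} and {B}.
On input L, block {A,D,E,F} splits into {A,D,E} and {F}.
The partition is now stable with 5 blocks: {C,I} | {A,D,E} | {G} | {B} | {F}.

5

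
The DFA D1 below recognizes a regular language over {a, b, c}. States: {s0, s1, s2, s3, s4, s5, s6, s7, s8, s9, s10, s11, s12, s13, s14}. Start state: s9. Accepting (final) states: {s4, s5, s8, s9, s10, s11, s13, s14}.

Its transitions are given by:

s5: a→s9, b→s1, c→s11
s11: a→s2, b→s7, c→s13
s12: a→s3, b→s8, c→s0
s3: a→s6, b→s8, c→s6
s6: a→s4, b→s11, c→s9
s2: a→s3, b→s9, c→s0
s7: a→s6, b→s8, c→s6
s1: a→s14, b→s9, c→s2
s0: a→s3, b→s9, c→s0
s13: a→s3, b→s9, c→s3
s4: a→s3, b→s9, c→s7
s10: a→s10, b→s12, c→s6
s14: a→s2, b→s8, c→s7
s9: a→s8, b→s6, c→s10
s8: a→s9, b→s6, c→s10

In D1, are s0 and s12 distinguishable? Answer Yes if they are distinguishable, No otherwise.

Reachable states from the start: {s0,s2,s3,s4,s6,s7,s8,s9,s10,s11,s12,s13}. Unreachable: {s1,s5,s14} — drop them.
Start with accepting vs non-accepting: {s4,s8,s9,s10,s11,s13} | {s0,s2,s3,s6,s7,s12}.
On input a, block {s4,s8,s9,s10,s11,s13} splits into {s4,s11,s13} and {s8,s9,s10}.
Split {s4,s11,s13} by δ(·,b) → {s4,s13} and {s11}.
Split {s0,s2,s3,s6,s7,s12} by δ(·,a) → {s0,s2,s3,s7,s12} and {s6}.
Split {s0,s2,s3,s7,s12} by δ(·,a) → {s0,s2,s12} and {s3,s7}.
Split {s8,s9,s10} by δ(·,b) → {s8,s9} and {s10}.
The partition is now stable with 7 blocks: {s4,s13} | {s0,s2,s12} | {s8,s9} | {s11} | {s6} | {s3,s7} | {s10}.
s0 and s12 lie in the same block of the stable partition, so they are equivalent — no string distinguishes them.

No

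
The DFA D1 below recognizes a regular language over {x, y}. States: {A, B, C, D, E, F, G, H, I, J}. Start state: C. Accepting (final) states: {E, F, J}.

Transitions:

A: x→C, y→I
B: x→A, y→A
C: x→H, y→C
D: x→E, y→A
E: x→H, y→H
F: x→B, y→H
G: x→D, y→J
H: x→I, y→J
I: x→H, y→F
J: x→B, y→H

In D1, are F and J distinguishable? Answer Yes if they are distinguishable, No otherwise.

No

First remove the unreachable states {D,E,G}; 7 states remain.
P0 = {F,J} | {A,B,C,H,I}.
Refine {A,B,C,H,I} on symbol y: members go to different blocks, giving {A,B,C} and {H,I}.
Refine {A,B,C} on symbol x: members go to different blocks, giving {A,B} and {C}.
Split {A,B} by δ(·,x) → {A} and {B}.
No further refinement is possible. Final partition (5 blocks): {F,J} | {A} | {H,I} | {C} | {B}.
F and J lie in the same block of the stable partition, so they are equivalent — no string distinguishes them.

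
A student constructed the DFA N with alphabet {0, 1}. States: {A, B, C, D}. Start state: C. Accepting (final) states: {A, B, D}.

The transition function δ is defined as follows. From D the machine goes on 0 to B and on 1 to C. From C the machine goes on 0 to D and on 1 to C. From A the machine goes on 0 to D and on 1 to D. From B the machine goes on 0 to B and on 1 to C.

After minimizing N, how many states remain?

2

States {A} cannot be reached from the start state, so discard them.
Initial partition by acceptance: {B,D} | {C}.
Stable partition: {B,D} | {C} — 2 equivalence classes.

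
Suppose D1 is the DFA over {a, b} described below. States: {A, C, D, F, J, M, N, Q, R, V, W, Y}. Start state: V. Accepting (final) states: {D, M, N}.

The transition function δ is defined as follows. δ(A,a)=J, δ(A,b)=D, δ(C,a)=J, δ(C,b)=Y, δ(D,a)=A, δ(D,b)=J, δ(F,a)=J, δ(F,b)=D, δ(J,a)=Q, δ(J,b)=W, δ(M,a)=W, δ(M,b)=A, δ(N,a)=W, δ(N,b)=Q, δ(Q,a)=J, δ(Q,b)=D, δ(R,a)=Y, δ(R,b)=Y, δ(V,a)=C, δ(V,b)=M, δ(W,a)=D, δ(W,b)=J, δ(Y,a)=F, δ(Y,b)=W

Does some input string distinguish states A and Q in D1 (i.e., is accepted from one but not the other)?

States {N,R} cannot be reached from the start state, so discard them.
P0 = {D,M} | {A,C,F,J,Q,V,W,Y}.
Split {A,C,F,J,Q,V,W,Y} by δ(·,a) → {A,C,F,J,Q,V,Y} and {W}.
Refine {D,M} on symbol a: members go to different blocks, giving {D} and {M}.
Split {A,C,F,J,Q,V,Y} by δ(·,b) → {A,F,Q} and {J,Y} and {C} and {V}.
The partition is now stable with 7 blocks: {D} | {A,F,Q} | {W} | {M} | {J,Y} | {C} | {V}.
A and Q lie in the same block of the stable partition, so they are equivalent — no string distinguishes them.

No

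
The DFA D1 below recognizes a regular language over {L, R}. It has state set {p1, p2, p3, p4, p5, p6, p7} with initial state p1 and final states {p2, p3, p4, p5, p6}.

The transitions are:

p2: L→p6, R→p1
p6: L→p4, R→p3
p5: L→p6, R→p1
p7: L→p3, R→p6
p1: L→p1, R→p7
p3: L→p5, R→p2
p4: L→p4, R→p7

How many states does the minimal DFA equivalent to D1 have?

All states are reachable from the start state.
Start with accepting vs non-accepting: {p2,p3,p4,p5,p6} | {p1,p7}.
Split {p2,p3,p4,p5,p6} by δ(·,R) → {p2,p4,p5} and {p3,p6}.
Refine {p2,p4,p5} on symbol L: members go to different blocks, giving {p2,p5} and {p4}.
On input L, block {p1,p7} splits into {p1} and {p7}.
Split {p3,p6} by δ(·,L) → {p3} and {p6}.
Stable partition: {p2,p5} | {p1} | {p3} | {p4} | {p7} | {p6} — 6 equivalence classes.

6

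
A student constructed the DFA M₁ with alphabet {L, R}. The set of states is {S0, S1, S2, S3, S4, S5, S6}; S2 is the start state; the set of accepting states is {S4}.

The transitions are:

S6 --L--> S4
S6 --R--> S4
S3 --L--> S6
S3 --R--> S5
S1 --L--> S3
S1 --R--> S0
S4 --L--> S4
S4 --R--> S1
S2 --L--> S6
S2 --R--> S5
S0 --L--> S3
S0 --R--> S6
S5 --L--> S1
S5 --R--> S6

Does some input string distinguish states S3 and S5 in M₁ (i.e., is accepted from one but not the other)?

Yes

All states are reachable from the start state.
Initial partition by acceptance: {S4} | {S0,S1,S2,S3,S5,S6}.
Refine {S0,S1,S2,S3,S5,S6} on symbol L: members go to different blocks, giving {S0,S1,S2,S3,S5} and {S6}.
Refine {S0,S1,S2,S3,S5} on symbol L: members go to different blocks, giving {S0,S1,S5} and {S2,S3}.
Refine {S0,S1,S5} on symbol L: members go to different blocks, giving {S0,S1} and {S5}.
Split {S0,S1} by δ(·,R) → {S0} and {S1}.
The partition is now stable with 6 blocks: {S4} | {S0} | {S6} | {S2,S3} | {S5} | {S1}.
S3 and S5 end up in different blocks, so they are distinguishable. For instance, the string 'LL' is accepted from only S3.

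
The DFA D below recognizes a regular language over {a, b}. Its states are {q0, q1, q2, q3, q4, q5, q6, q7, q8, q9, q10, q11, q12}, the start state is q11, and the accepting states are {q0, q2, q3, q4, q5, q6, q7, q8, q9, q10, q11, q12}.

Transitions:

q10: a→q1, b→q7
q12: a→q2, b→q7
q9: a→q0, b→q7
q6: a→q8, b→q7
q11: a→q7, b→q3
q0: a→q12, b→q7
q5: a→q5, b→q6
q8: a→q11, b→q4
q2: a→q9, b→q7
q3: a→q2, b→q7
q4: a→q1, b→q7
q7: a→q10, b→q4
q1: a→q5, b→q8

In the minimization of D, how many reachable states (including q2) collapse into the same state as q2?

Initial partition by acceptance: {q0,q2,q3,q4,q5,q6,q7,q8,q9,q10,q11,q12} | {q1}.
Split {q0,q2,q3,q4,q5,q6,q7,q8,q9,q10,q11,q12} by δ(·,a) → {q0,q2,q3,q5,q6,q7,q8,q9,q11,q12} and {q4,q10}.
Split {q0,q2,q3,q5,q6,q7,q8,q9,q11,q12} by δ(·,a) → {q0,q2,q3,q5,q6,q8,q9,q11,q12} and {q7}.
Split {q0,q2,q3,q5,q6,q8,q9,q11,q12} by δ(·,a) → {q0,q2,q3,q5,q6,q8,q9,q12} and {q11}.
Split {q0,q2,q3,q5,q6,q8,q9,q12} by δ(·,a) → {q0,q2,q3,q5,q6,q9,q12} and {q8}.
On input a, block {q0,q2,q3,q5,q6,q9,q12} splits into {q0,q2,q3,q5,q9,q12} and {q6}.
Refine {q0,q2,q3,q5,q9,q12} on symbol b: members go to different blocks, giving {q0,q2,q3,q9,q12} and {q5}.
No further refinement is possible. Final partition (8 blocks): {q0,q2,q3,q9,q12} | {q1} | {q4,q10} | {q7} | {q11} | {q8} | {q6} | {q5}.
The equivalence class containing q2 is {q0,q2,q3,q9,q12}, of size 5.

5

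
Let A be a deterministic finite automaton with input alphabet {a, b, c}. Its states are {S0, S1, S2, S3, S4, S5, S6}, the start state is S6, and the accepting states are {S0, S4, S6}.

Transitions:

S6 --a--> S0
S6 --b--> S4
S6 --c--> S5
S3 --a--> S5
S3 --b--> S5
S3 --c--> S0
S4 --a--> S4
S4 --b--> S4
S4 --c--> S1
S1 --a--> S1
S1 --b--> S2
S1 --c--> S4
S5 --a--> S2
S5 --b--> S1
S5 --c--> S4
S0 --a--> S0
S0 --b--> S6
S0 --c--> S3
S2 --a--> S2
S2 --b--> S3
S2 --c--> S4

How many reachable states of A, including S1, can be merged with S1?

4

Every state is reachable, so we keep all 7.
Start with accepting vs non-accepting: {S0,S4,S6} | {S1,S2,S3,S5}.
The partition is now stable with 2 blocks: {S0,S4,S6} | {S1,S2,S3,S5}.
The equivalence class containing S1 is {S1,S2,S3,S5}, of size 4.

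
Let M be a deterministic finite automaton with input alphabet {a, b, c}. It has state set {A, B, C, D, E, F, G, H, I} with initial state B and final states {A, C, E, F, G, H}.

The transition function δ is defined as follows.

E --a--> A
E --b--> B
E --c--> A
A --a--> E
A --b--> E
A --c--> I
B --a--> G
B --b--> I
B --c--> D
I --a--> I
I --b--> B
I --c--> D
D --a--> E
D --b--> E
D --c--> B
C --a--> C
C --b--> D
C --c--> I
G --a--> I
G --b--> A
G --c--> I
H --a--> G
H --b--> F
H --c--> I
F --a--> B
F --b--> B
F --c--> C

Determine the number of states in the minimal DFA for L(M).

States {C,F,H} cannot be reached from the start state, so discard them.
Initial partition by acceptance: {A,E,G} | {B,D,I}.
Refine {A,E,G} on symbol a: members go to different blocks, giving {A,E} and {G}.
On input b, block {A,E} splits into {A} and {E}.
Refine {B,D,I} on symbol a: members go to different blocks, giving {B} and {D} and {I}.
No further refinement is possible. Final partition (6 blocks): {A} | {B} | {G} | {E} | {D} | {I}.

6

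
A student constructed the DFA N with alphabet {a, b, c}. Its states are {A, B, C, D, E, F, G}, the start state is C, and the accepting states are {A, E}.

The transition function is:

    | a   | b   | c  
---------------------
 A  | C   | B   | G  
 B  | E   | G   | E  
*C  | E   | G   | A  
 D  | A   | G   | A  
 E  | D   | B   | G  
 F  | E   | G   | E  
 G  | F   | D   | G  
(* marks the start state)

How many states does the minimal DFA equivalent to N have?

Initial partition by acceptance: {A,E} | {B,C,D,F,G}.
Refine {B,C,D,F,G} on symbol a: members go to different blocks, giving {B,C,D,F} and {G}.
No further refinement is possible. Final partition (3 blocks): {A,E} | {B,C,D,F} | {G}.

3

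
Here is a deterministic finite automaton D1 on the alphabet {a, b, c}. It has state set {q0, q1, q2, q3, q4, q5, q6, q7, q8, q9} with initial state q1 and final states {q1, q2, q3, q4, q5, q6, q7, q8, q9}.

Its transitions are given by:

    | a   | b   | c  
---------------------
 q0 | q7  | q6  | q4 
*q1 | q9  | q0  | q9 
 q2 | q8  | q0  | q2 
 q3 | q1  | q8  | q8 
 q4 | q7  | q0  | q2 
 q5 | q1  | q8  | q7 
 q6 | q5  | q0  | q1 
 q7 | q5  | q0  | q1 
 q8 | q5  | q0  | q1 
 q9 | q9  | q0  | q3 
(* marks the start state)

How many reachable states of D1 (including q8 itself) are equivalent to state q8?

3

Start with accepting vs non-accepting: {q1,q2,q3,q4,q5,q6,q7,q8,q9} | {q0}.
Refine {q1,q2,q3,q4,q5,q6,q7,q8,q9} on symbol b: members go to different blocks, giving {q1,q2,q4,q6,q7,q8,q9} and {q3,q5}.
Refine {q1,q2,q4,q6,q7,q8,q9} on symbol a: members go to different blocks, giving {q1,q2,q4,q9} and {q6,q7,q8}.
Split {q1,q2,q4,q9} by δ(·,a) → {q1,q9} and {q2,q4}.
On input c, block {q1,q9} splits into {q1} and {q9}.
No further refinement is possible. Final partition (6 blocks): {q1} | {q0} | {q3,q5} | {q6,q7,q8} | {q2,q4} | {q9}.
The equivalence class containing q8 is {q6,q7,q8}, of size 3.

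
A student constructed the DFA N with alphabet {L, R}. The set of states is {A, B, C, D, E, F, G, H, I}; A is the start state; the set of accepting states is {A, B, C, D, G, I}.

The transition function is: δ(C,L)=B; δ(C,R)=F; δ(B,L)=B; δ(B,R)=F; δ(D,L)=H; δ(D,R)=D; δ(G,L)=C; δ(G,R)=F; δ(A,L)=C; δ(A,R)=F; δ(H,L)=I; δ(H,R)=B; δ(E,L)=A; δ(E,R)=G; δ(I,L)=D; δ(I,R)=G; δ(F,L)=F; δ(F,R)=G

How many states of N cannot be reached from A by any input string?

4

Starting at A and following transitions, the reachable set is {A, B, C, F, G}. That leaves D, E, H, I unreachable — 4 in total.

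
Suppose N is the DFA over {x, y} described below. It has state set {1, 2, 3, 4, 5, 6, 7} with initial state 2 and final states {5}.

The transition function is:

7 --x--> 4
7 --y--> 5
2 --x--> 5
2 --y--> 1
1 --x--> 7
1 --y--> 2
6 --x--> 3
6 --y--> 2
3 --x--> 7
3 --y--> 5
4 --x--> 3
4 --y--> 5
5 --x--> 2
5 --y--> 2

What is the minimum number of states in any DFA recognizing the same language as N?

First remove the unreachable states {6}; 6 states remain.
P0 = {5} | {1,2,3,4,7}.
Refine {1,2,3,4,7} on symbol x: members go to different blocks, giving {1,3,4,7} and {2}.
On input y, block {1,3,4,7} splits into {3,4,7} and {1}.
No further refinement is possible. Final partition (4 blocks): {5} | {3,4,7} | {2} | {1}.

4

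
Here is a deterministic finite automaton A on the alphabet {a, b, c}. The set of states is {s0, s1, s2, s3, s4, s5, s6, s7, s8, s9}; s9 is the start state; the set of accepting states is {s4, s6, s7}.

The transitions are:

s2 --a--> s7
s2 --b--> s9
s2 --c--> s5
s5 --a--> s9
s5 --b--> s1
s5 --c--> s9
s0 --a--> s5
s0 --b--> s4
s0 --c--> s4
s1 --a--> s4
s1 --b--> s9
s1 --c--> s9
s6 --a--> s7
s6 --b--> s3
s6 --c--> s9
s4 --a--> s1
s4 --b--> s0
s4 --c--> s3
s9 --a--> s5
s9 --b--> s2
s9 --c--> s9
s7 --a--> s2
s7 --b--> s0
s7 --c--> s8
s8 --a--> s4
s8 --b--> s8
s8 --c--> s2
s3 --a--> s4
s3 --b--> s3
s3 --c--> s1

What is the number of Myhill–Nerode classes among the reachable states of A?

5

First remove the unreachable states {s6}; 9 states remain.
Start with accepting vs non-accepting: {s4,s7} | {s0,s1,s2,s3,s5,s8,s9}.
Split {s0,s1,s2,s3,s5,s8,s9} by δ(·,a) → {s1,s2,s3,s8} and {s0,s5,s9}.
On input b, block {s1,s2,s3,s8} splits into {s1,s2} and {s3,s8}.
Refine {s0,s5,s9} on symbol b: members go to different blocks, giving {s5,s9} and {s0}.
The partition is now stable with 5 blocks: {s4,s7} | {s1,s2} | {s5,s9} | {s3,s8} | {s0}.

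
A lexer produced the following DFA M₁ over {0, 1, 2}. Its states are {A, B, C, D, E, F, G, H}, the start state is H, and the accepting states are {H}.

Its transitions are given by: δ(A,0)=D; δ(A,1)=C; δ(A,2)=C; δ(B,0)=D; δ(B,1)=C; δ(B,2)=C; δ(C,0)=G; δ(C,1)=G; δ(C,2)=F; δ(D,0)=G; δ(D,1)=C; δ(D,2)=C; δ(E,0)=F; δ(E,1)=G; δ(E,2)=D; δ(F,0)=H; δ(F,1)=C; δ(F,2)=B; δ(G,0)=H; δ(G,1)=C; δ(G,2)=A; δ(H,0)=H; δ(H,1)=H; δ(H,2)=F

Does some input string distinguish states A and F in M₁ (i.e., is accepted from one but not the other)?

Reachable states from the start: {A,B,C,D,F,G,H}. Unreachable: {E} — drop them.
P0 = {H} | {A,B,C,D,F,G}.
Refine {A,B,C,D,F,G} on symbol 0: members go to different blocks, giving {A,B,C,D} and {F,G}.
On input 0, block {A,B,C,D} splits into {A,B} and {C,D}.
On input 1, block {C,D} splits into {C} and {D}.
The partition is now stable with 5 blocks: {H} | {A,B} | {F,G} | {C} | {D}.
A and F end up in different blocks, so they are distinguishable. For instance, the string '0' is accepted from only F.

Yes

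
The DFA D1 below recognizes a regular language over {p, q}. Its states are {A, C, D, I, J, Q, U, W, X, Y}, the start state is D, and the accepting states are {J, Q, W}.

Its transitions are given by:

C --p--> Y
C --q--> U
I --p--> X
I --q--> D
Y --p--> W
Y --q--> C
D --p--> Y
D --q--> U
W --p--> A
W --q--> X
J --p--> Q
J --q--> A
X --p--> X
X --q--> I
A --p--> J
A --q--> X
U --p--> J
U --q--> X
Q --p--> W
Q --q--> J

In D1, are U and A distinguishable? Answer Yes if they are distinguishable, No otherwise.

No

Every state is reachable, so we keep all 10.
Start with accepting vs non-accepting: {J,Q,W} | {A,C,D,I,U,X,Y}.
Split {J,Q,W} by δ(·,p) → {J,Q} and {W}.
Refine {J,Q} on symbol p: members go to different blocks, giving {Q} and {J}.
Split {A,C,D,I,U,X,Y} by δ(·,p) → {C,D,I,X} and {A,U} and {Y}.
Split {C,D,I,X} by δ(·,p) → {I,X} and {C,D}.
Refine {I,X} on symbol q: members go to different blocks, giving {X} and {I}.
Stable partition: {Q} | {X} | {W} | {J} | {A,U} | {Y} | {C,D} | {I} — 8 equivalence classes.
U and A lie in the same block of the stable partition, so they are equivalent — no string distinguishes them.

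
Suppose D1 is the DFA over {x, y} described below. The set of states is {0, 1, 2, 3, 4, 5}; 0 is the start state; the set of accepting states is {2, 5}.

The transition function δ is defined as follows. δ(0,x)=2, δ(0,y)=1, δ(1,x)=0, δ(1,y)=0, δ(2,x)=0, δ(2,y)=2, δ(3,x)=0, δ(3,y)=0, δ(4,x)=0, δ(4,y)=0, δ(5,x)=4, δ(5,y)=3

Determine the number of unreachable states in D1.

BFS from 0 reaches {0, 1, 2}; the 3 state(s) 3, 4, 5 are never visited.

3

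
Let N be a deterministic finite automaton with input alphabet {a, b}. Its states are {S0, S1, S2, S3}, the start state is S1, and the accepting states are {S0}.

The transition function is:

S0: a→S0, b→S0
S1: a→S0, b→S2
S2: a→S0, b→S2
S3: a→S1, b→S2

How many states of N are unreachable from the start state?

1

Starting at S1 and following transitions, the reachable set is {S0, S1, S2}. That leaves S3 unreachable — 1 in total.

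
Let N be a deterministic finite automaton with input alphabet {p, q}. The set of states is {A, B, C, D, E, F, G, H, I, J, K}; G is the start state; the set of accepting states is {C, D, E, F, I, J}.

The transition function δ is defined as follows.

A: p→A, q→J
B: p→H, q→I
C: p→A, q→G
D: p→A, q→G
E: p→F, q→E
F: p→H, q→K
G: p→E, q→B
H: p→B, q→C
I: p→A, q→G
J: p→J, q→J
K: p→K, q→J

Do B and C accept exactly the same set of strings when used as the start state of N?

No

States {D} cannot be reached from the start state, so discard them.
P0 = {C,E,F,I,J} | {A,B,G,H,K}.
On input p, block {C,E,F,I,J} splits into {C,F,I} and {E,J}.
Split {A,B,G,H,K} by δ(·,p) → {A,B,H,K} and {G}.
Split {C,F,I} by δ(·,q) → {C,I} and {F}.
On input q, block {A,B,H,K} splits into {A,K} and {B,H}.
On input p, block {E,J} splits into {E} and {J}.
Stable partition: {C,I} | {A,K} | {E} | {G} | {F} | {B,H} | {J} — 7 equivalence classes.
B and C end up in different blocks, so they are distinguishable. For instance, the string 'ε' is accepted from only C.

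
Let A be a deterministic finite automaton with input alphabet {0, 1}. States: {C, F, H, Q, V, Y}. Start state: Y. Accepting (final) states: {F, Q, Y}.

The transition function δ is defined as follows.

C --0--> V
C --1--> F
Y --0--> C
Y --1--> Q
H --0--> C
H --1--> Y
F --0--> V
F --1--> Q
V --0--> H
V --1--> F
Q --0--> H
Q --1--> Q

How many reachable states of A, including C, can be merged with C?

3

All states are reachable from the start state.
P0 = {F,Q,Y} | {C,H,V}.
The partition is now stable with 2 blocks: {F,Q,Y} | {C,H,V}.
The equivalence class containing C is {C,H,V}, of size 3.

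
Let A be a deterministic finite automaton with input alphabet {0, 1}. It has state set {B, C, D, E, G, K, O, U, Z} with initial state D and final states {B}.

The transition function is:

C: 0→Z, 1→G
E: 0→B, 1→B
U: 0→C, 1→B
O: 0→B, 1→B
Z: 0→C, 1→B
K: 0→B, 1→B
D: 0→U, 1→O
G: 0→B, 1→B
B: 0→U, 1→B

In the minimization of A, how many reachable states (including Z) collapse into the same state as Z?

States {E,K} cannot be reached from the start state, so discard them.
Initial partition by acceptance: {B} | {C,D,G,O,U,Z}.
On input 0, block {C,D,G,O,U,Z} splits into {C,D,U,Z} and {G,O}.
Refine {C,D,U,Z} on symbol 1: members go to different blocks, giving {C,D} and {U,Z}.
No further refinement is possible. Final partition (4 blocks): {B} | {C,D} | {G,O} | {U,Z}.
The equivalence class containing Z is {U,Z}, of size 2.

2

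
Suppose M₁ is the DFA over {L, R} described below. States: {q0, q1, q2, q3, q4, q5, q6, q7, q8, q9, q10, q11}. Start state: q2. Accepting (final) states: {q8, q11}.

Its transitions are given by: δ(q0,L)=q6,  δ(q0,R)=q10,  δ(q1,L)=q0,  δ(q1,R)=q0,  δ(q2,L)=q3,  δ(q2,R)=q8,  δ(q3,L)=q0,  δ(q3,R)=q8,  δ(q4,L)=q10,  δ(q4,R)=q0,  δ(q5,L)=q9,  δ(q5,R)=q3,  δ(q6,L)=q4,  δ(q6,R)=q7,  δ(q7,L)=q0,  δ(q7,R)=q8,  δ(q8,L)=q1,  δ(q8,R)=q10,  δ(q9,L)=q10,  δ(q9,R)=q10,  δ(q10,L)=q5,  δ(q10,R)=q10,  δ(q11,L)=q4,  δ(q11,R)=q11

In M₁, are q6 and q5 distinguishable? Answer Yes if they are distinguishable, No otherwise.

States {q11} cannot be reached from the start state, so discard them.
Initial partition by acceptance: {q8} | {q0,q1,q2,q3,q4,q5,q6,q7,q9,q10}.
Split {q0,q1,q2,q3,q4,q5,q6,q7,q9,q10} by δ(·,R) → {q0,q1,q4,q5,q6,q9,q10} and {q2,q3,q7}.
Split {q0,q1,q4,q5,q6,q9,q10} by δ(·,R) → {q0,q1,q4,q9,q10} and {q5,q6}.
On input L, block {q0,q1,q4,q9,q10} splits into {q1,q4,q9} and {q0,q10}.
On input L, block {q2,q3,q7} splits into {q3,q7} and {q2}.
Stable partition: {q8} | {q1,q4,q9} | {q3,q7} | {q5,q6} | {q0,q10} | {q2} — 6 equivalence classes.
q6 and q5 lie in the same block of the stable partition, so they are equivalent — no string distinguishes them.

No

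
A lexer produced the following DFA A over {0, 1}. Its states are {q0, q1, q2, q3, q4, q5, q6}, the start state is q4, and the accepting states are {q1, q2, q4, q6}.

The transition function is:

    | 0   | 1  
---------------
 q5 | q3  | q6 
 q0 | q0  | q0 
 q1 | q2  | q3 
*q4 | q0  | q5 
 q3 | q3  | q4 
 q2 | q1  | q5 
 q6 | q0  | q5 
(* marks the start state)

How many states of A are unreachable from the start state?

BFS from q4 reaches {q0, q3, q4, q5, q6}; the 2 state(s) q1, q2 are never visited.

2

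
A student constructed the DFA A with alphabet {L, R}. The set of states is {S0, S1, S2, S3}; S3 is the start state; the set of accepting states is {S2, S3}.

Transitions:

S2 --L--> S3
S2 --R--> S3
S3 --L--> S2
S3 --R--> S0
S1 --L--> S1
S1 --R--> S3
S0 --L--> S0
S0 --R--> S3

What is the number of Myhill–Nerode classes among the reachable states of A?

3

Reachable states from the start: {S0,S2,S3}. Unreachable: {S1} — drop them.
Start with accepting vs non-accepting: {S2,S3} | {S0}.
Split {S2,S3} by δ(·,R) → {S2} and {S3}.
Stable partition: {S2} | {S0} | {S3} — 3 equivalence classes.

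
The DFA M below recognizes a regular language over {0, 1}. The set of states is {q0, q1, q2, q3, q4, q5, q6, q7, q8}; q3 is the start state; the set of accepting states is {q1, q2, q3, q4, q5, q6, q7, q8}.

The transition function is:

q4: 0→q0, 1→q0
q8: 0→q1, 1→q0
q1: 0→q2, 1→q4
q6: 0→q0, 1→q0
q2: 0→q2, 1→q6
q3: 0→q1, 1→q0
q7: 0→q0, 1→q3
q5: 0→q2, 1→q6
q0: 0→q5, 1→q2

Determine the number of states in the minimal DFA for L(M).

First remove the unreachable states {q7,q8}; 7 states remain.
Initial partition by acceptance: {q1,q2,q3,q4,q5,q6} | {q0}.
On input 0, block {q1,q2,q3,q4,q5,q6} splits into {q1,q2,q3,q5} and {q4,q6}.
Split {q1,q2,q3,q5} by δ(·,1) → {q1,q2,q5} and {q3}.
The partition is now stable with 4 blocks: {q1,q2,q5} | {q0} | {q4,q6} | {q3}.

4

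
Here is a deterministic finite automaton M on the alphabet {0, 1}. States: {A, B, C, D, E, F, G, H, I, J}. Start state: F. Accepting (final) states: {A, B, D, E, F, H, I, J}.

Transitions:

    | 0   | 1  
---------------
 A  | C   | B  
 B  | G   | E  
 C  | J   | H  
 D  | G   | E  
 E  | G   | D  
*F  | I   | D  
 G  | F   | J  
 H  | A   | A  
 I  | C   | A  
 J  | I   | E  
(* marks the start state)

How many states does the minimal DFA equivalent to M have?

3

All states are reachable from the start state.
Initial partition by acceptance: {A,B,D,E,F,H,I,J} | {C,G}.
Refine {A,B,D,E,F,H,I,J} on symbol 0: members go to different blocks, giving {A,B,D,E,I} and {F,H,J}.
No further refinement is possible. Final partition (3 blocks): {A,B,D,E,I} | {C,G} | {F,H,J}.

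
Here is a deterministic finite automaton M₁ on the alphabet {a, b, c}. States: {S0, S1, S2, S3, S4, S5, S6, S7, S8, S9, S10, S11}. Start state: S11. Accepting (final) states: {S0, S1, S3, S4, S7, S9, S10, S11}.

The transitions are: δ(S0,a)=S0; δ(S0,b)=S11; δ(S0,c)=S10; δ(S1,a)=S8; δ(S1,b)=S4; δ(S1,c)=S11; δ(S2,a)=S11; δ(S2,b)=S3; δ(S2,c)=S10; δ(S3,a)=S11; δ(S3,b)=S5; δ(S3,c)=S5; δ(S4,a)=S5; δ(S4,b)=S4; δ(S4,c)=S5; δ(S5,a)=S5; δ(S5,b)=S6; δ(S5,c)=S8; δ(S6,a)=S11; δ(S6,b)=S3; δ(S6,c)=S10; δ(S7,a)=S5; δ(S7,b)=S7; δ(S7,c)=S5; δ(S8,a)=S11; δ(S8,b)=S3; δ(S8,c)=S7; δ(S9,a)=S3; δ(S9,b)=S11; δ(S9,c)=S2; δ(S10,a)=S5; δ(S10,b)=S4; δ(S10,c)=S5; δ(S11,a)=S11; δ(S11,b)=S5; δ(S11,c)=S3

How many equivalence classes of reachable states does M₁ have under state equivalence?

States {S0,S1,S2,S9} cannot be reached from the start state, so discard them.
P0 = {S3,S4,S7,S10,S11} | {S5,S6,S8}.
Refine {S3,S4,S7,S10,S11} on symbol a: members go to different blocks, giving {S4,S7,S10} and {S3,S11}.
Refine {S5,S6,S8} on symbol a: members go to different blocks, giving {S6,S8} and {S5}.
Refine {S3,S11} on symbol c: members go to different blocks, giving {S3} and {S11}.
The partition is now stable with 5 blocks: {S4,S7,S10} | {S6,S8} | {S3} | {S5} | {S11}.

5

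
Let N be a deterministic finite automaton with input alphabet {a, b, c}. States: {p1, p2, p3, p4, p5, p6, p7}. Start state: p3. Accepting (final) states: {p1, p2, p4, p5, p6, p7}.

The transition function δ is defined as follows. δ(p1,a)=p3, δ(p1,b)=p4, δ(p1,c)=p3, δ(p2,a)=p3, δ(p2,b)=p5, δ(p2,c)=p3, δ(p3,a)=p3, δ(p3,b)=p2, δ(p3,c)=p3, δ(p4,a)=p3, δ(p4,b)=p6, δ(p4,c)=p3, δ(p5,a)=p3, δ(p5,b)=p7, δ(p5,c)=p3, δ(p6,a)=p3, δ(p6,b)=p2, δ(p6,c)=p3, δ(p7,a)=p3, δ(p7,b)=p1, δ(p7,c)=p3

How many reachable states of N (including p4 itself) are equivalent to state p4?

6

Every state is reachable, so we keep all 7.
Start with accepting vs non-accepting: {p1,p2,p4,p5,p6,p7} | {p3}.
The partition is now stable with 2 blocks: {p1,p2,p4,p5,p6,p7} | {p3}.
State p4 belongs to the block {p1,p2,p4,p5,p6,p7}, which has 6 states.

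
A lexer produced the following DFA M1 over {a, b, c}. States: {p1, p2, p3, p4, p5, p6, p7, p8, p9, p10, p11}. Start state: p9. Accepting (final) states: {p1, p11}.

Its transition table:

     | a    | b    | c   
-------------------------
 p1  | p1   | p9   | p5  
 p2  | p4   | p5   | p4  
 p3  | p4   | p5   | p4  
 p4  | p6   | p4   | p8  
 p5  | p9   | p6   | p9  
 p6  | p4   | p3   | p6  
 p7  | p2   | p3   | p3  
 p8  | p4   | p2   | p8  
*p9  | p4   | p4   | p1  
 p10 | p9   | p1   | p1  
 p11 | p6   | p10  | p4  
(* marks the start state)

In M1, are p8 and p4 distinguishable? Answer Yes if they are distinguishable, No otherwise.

First remove the unreachable states {p7,p10,p11}; 8 states remain.
P0 = {p1} | {p2,p3,p4,p5,p6,p8,p9}.
Refine {p2,p3,p4,p5,p6,p8,p9} on symbol c: members go to different blocks, giving {p2,p3,p4,p5,p6,p8} and {p9}.
On input a, block {p2,p3,p4,p5,p6,p8} splits into {p2,p3,p4,p6,p8} and {p5}.
On input b, block {p2,p3,p4,p6,p8} splits into {p4,p6,p8} and {p2,p3}.
On input b, block {p4,p6,p8} splits into {p6,p8} and {p4}.
The partition is now stable with 6 blocks: {p1} | {p6,p8} | {p9} | {p5} | {p2,p3} | {p4}.
p8 and p4 end up in different blocks, so they are distinguishable. For instance, the string 'bbac' is accepted from only p8.

Yes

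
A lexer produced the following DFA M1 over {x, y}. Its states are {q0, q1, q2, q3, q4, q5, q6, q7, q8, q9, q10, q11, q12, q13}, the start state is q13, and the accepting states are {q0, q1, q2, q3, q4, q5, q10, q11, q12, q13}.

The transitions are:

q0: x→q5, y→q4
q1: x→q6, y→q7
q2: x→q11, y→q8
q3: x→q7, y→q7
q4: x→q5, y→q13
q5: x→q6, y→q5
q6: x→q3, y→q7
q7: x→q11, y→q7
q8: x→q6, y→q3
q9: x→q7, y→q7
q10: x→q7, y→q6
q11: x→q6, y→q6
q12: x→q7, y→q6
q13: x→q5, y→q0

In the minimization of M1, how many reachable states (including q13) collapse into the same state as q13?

3

Reachable states from the start: {q0,q3,q4,q5,q6,q7,q11,q13}. Unreachable: {q1,q2,q8,q9,q10,q12} — drop them.
P0 = {q0,q3,q4,q5,q11,q13} | {q6,q7}.
Split {q0,q3,q4,q5,q11,q13} by δ(·,x) → {q0,q4,q13} and {q3,q5,q11}.
On input y, block {q3,q5,q11} splits into {q3,q11} and {q5}.
No further refinement is possible. Final partition (4 blocks): {q0,q4,q13} | {q6,q7} | {q3,q11} | {q5}.
State q13 belongs to the block {q0,q4,q13}, which has 3 states.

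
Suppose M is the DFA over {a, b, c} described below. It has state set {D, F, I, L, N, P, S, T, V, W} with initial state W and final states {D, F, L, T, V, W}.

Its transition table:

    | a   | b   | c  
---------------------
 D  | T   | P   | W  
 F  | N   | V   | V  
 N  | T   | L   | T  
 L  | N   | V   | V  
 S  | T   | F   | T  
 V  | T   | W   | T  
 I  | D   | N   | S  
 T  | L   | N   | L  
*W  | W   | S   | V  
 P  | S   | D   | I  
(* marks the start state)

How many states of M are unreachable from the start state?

3

No path from W leads to D, I, P; the other 7 states are all reachable.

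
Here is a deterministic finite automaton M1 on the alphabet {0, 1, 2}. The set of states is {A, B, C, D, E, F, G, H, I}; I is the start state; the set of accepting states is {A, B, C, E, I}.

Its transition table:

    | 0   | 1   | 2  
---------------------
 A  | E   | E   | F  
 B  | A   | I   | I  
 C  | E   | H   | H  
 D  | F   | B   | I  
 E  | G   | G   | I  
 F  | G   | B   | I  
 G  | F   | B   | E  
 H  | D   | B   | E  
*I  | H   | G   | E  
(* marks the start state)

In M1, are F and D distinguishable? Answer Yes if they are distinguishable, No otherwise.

First remove the unreachable states {C}; 8 states remain.
P0 = {A,B,E,I} | {D,F,G,H}.
Refine {A,B,E,I} on symbol 0: members go to different blocks, giving {A,B} and {E,I}.
Split {A,B} by δ(·,0) → {A} and {B}.
Stable partition: {A} | {D,F,G,H} | {E,I} | {B} — 4 equivalence classes.
F and D lie in the same block of the stable partition, so they are equivalent — no string distinguishes them.

No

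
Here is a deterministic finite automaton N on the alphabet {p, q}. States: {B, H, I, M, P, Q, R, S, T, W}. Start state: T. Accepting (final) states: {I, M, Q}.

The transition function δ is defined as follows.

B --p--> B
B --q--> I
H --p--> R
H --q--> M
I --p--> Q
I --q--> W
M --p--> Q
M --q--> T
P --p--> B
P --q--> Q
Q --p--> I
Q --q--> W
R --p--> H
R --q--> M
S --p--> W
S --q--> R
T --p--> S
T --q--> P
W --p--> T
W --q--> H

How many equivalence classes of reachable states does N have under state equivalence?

3

Every state is reachable, so we keep all 10.
Start with accepting vs non-accepting: {I,M,Q} | {B,H,P,R,S,T,W}.
On input q, block {B,H,P,R,S,T,W} splits into {B,H,P,R} and {S,T,W}.
Stable partition: {I,M,Q} | {B,H,P,R} | {S,T,W} — 3 equivalence classes.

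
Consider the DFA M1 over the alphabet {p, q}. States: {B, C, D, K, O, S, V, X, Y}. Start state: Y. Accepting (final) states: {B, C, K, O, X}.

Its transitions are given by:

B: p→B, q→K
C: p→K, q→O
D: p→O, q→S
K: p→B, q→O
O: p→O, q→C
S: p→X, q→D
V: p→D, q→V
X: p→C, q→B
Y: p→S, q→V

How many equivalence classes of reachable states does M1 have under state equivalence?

Every state is reachable, so we keep all 9.
Start with accepting vs non-accepting: {B,C,K,O,X} | {D,S,V,Y}.
Split {D,S,V,Y} by δ(·,p) → {D,S} and {V,Y}.
Stable partition: {B,C,K,O,X} | {D,S} | {V,Y} — 3 equivalence classes.

3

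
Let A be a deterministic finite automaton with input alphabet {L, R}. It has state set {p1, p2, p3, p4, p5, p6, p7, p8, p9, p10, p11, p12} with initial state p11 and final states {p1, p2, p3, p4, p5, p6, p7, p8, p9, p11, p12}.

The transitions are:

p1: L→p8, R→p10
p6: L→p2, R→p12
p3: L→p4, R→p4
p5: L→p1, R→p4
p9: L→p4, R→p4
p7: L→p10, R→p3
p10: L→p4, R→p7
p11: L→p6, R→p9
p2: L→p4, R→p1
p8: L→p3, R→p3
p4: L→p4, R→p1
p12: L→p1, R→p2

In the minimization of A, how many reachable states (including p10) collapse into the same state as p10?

1

First remove the unreachable states {p5}; 11 states remain.
Start with accepting vs non-accepting: {p1,p2,p3,p4,p6,p7,p8,p9,p11,p12} | {p10}.
Refine {p1,p2,p3,p4,p6,p7,p8,p9,p11,p12} on symbol L: members go to different blocks, giving {p1,p2,p3,p4,p6,p8,p9,p11,p12} and {p7}.
Split {p1,p2,p3,p4,p6,p8,p9,p11,p12} by δ(·,R) → {p2,p3,p4,p6,p8,p9,p11,p12} and {p1}.
On input L, block {p2,p3,p4,p6,p8,p9,p11,p12} splits into {p2,p3,p4,p6,p8,p9,p11} and {p12}.
On input R, block {p2,p3,p4,p6,p8,p9,p11} splits into {p3,p8,p9,p11} and {p2,p4} and {p6}.
On input L, block {p3,p8,p9,p11} splits into {p3,p9} and {p8} and {p11}.
No further refinement is possible. Final partition (9 blocks): {p3,p9} | {p10} | {p7} | {p1} | {p12} | {p2,p4} | {p6} | {p8} | {p11}.
The equivalence class containing p10 is {p10}, of size 1.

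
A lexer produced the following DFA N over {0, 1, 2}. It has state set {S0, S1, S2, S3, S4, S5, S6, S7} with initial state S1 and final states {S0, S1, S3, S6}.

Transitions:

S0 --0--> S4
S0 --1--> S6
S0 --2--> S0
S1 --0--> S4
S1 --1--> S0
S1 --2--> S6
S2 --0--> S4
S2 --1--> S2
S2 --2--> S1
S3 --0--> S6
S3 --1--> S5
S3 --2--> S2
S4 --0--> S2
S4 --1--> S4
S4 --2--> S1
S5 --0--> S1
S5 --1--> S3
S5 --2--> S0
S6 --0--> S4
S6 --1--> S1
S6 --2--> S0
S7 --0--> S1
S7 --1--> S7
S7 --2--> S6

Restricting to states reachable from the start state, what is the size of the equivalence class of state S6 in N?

First remove the unreachable states {S3,S5,S7}; 5 states remain.
P0 = {S0,S1,S6} | {S2,S4}.
The partition is now stable with 2 blocks: {S0,S1,S6} | {S2,S4}.
The equivalence class containing S6 is {S0,S1,S6}, of size 3.

3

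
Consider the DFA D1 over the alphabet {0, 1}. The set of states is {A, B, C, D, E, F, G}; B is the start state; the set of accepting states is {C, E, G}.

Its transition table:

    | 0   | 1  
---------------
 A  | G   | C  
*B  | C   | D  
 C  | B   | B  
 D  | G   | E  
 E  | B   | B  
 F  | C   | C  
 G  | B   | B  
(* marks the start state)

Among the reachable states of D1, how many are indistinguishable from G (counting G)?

States {A,F} cannot be reached from the start state, so discard them.
P0 = {C,E,G} | {B,D}.
On input 1, block {B,D} splits into {B} and {D}.
No further refinement is possible. Final partition (3 blocks): {C,E,G} | {B} | {D}.
The equivalence class containing G is {C,E,G}, of size 3.

3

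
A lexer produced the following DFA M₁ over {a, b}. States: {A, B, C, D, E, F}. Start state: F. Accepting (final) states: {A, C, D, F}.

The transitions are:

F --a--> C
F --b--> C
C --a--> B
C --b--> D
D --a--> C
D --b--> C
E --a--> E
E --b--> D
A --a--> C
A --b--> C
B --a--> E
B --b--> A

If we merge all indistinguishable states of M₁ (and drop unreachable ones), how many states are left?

3

Initial partition by acceptance: {A,C,D,F} | {B,E}.
Refine {A,C,D,F} on symbol a: members go to different blocks, giving {A,D,F} and {C}.
No further refinement is possible. Final partition (3 blocks): {A,D,F} | {B,E} | {C}.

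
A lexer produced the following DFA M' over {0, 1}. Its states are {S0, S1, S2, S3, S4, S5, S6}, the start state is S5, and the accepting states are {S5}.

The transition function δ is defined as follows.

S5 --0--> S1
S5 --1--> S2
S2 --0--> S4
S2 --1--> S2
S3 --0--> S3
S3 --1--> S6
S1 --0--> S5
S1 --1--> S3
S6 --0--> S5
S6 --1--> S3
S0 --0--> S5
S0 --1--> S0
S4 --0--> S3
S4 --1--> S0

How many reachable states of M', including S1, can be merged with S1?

2

P0 = {S5} | {S0,S1,S2,S3,S4,S6}.
On input 0, block {S0,S1,S2,S3,S4,S6} splits into {S0,S1,S6} and {S2,S3,S4}.
Refine {S0,S1,S6} on symbol 1: members go to different blocks, giving {S1,S6} and {S0}.
On input 1, block {S2,S3,S4} splits into {S2} and {S3} and {S4}.
No further refinement is possible. Final partition (6 blocks): {S5} | {S1,S6} | {S2} | {S0} | {S3} | {S4}.
The equivalence class containing S1 is {S1,S6}, of size 2.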